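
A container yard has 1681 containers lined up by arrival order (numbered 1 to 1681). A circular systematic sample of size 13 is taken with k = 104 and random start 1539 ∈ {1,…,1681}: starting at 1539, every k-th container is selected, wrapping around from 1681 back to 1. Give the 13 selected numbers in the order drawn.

Selection 1: 1539
Selection 2: 1539 + 104 = 1643
Selection 3: 1643 + 104 = 1747 → 1747 − 1681 = 66
Selection 4: 66 + 104 = 170
Selection 5: 170 + 104 = 274
Selection 6: 274 + 104 = 378
Selection 7: 378 + 104 = 482
Selection 8: 482 + 104 = 586
Selection 9: 586 + 104 = 690
Selection 10: 690 + 104 = 794
Selection 11: 794 + 104 = 898
Selection 12: 898 + 104 = 1002
Selection 13: 1002 + 104 = 1106

1539, 1643, 66, 170, 274, 378, 482, 586, 690, 794, 898, 1002, 1106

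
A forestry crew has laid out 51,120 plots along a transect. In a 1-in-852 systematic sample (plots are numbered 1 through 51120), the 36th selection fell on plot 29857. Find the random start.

k = 852
r = 29857 − (36−1)×852 = 29857 − 29820 = 37

37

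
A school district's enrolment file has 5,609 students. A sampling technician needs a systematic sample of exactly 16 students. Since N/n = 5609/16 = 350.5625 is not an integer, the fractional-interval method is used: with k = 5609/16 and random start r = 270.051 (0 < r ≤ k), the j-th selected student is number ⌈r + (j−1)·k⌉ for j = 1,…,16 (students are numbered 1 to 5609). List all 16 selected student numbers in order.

271, 621, 972, 1322, 1673, 2023, 2374, 2724, 3075, 3426, 3776, 4127, 4477, 4828, 5178, 5529

j=1: r + 0k = 270.051 → ⌈·⌉ = 271
j=2: r + 1k = 620.6135 → ⌈·⌉ = 621
j=3: r + 2k = 971.176 → ⌈·⌉ = 972
j=4: r + 3k = 1321.7385 → ⌈·⌉ = 1322
j=5: r + 4k = 1672.301 → ⌈·⌉ = 1673
j=6: r + 5k = 2022.8635 → ⌈·⌉ = 2023
j=7: r + 6k = 2373.426 → ⌈·⌉ = 2374
j=8: r + 7k = 2723.9885 → ⌈·⌉ = 2724
j=9: r + 8k = 3074.551 → ⌈·⌉ = 3075
j=10: r + 9k = 3425.1135 → ⌈·⌉ = 3426
j=11: r + 10k = 3775.676 → ⌈·⌉ = 3776
j=12: r + 11k = 4126.2385 → ⌈·⌉ = 4127
j=13: r + 12k = 4476.801 → ⌈·⌉ = 4477
j=14: r + 13k = 4827.3635 → ⌈·⌉ = 4828
j=15: r + 14k = 5177.926 → ⌈·⌉ = 5178
j=16: r + 15k = 5528.4885 → ⌈·⌉ = 5529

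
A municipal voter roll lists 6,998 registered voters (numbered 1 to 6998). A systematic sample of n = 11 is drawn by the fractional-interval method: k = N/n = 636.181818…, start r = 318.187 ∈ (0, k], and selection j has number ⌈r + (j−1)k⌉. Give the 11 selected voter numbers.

j=1: r + 0k = 318.187 → ⌈·⌉ = 319
j=2: r + 1k = 954.368818… → ⌈·⌉ = 955
j=3: r + 2k = 1590.550636… → ⌈·⌉ = 1591
j=4: r + 3k = 2226.732454… → ⌈·⌉ = 2227
j=5: r + 4k = 2862.914272… → ⌈·⌉ = 2863
j=6: r + 5k = 3499.096090… → ⌈·⌉ = 3500
j=7: r + 6k = 4135.277909… → ⌈·⌉ = 4136
j=8: r + 7k = 4771.459727… → ⌈·⌉ = 4772
j=9: r + 8k = 5407.641545… → ⌈·⌉ = 5408
j=10: r + 9k = 6043.823363… → ⌈·⌉ = 6044
j=11: r + 10k = 6680.005181… → ⌈·⌉ = 6681

319, 955, 1591, 2227, 2863, 3500, 4136, 4772, 5408, 6044, 6681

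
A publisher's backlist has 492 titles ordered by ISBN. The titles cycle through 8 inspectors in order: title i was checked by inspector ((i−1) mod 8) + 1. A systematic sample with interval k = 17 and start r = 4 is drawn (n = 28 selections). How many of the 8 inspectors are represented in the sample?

8

Consecutive selections differ by k = 17, so their inspector numbers differ by 17 mod 8 = 1.
gcd(17, 8) = 1, so the sample visits 8/1 = 8 distinct residues mod 8.
Start 4 is inspector 4; the inspectors hit are 1, 2, 3, 4, 5, 6, 7, 8.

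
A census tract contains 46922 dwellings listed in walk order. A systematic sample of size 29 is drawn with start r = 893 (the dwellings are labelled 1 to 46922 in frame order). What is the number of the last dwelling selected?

46197

k = 46922/29 = 1618
29th selection = r + (29−1)·k = 893 + 28×1618 = 893 + 45304 = 46197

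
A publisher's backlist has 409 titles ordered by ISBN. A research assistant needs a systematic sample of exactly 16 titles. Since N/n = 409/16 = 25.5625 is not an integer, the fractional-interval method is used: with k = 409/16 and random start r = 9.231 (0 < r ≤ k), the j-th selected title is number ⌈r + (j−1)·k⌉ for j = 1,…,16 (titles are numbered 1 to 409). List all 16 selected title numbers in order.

j=1: r + 0k = 9.231 → ⌈·⌉ = 10
j=2: r + 1k = 34.7935 → ⌈·⌉ = 35
j=3: r + 2k = 60.356 → ⌈·⌉ = 61
j=4: r + 3k = 85.9185 → ⌈·⌉ = 86
j=5: r + 4k = 111.481 → ⌈·⌉ = 112
j=6: r + 5k = 137.0435 → ⌈·⌉ = 138
j=7: r + 6k = 162.606 → ⌈·⌉ = 163
j=8: r + 7k = 188.1685 → ⌈·⌉ = 189
j=9: r + 8k = 213.731 → ⌈·⌉ = 214
j=10: r + 9k = 239.2935 → ⌈·⌉ = 240
j=11: r + 10k = 264.856 → ⌈·⌉ = 265
j=12: r + 11k = 290.4185 → ⌈·⌉ = 291
j=13: r + 12k = 315.981 → ⌈·⌉ = 316
j=14: r + 13k = 341.5435 → ⌈·⌉ = 342
j=15: r + 14k = 367.106 → ⌈·⌉ = 368
j=16: r + 15k = 392.6685 → ⌈·⌉ = 393

10, 35, 61, 86, 112, 138, 163, 189, 214, 240, 265, 291, 316, 342, 368, 393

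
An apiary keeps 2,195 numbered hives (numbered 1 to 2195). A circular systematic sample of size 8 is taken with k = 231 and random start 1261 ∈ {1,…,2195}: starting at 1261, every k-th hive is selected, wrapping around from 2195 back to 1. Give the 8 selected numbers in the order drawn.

Selection 1: 1261
Selection 2: 1261 + 231 = 1492
Selection 3: 1492 + 231 = 1723
Selection 4: 1723 + 231 = 1954
Selection 5: 1954 + 231 = 2185
Selection 6: 2185 + 231 = 2416 → 2416 − 2195 = 221
Selection 7: 221 + 231 = 452
Selection 8: 452 + 231 = 683

1261, 1492, 1723, 1954, 2185, 221, 452, 683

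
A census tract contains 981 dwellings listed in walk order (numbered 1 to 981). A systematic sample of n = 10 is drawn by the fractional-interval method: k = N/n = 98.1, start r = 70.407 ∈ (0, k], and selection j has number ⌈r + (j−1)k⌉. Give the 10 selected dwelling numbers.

71, 169, 267, 365, 463, 561, 660, 758, 856, 954

j=1: r + 0k = 70.407 → ⌈·⌉ = 71
j=2: r + 1k = 168.507 → ⌈·⌉ = 169
j=3: r + 2k = 266.607 → ⌈·⌉ = 267
j=4: r + 3k = 364.707 → ⌈·⌉ = 365
j=5: r + 4k = 462.807 → ⌈·⌉ = 463
j=6: r + 5k = 560.907 → ⌈·⌉ = 561
j=7: r + 6k = 659.007 → ⌈·⌉ = 660
j=8: r + 7k = 757.107 → ⌈·⌉ = 758
j=9: r + 8k = 855.207 → ⌈·⌉ = 856
j=10: r + 9k = 953.307 → ⌈·⌉ = 954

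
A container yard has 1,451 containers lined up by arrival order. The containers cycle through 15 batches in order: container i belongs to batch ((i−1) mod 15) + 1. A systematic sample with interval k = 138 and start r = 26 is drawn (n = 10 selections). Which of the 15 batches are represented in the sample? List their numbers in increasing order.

Consecutive selections differ by k = 138, so their batch numbers differ by 138 mod 15 = 3.
gcd(138, 15) = 3, so the sample visits 15/3 = 5 distinct residues mod 15.
Start 26 is batch 11; the batches hit are 2, 5, 8, 11, 14.

2, 5, 8, 11, 14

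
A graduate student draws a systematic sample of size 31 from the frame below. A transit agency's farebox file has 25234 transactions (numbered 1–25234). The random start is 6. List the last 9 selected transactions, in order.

17914, 18728, 19542, 20356, 21170, 21984, 22798, 23612, 24426

k = N/n = 25234/31 = 814
23rd selection = 6 + 22×814 = 17914
24th: 17914 + 814 = 18728
25th: 18728 + 814 = 19542
26th: 19542 + 814 = 20356
27th: 20356 + 814 = 21170
28th: 21170 + 814 = 21984
29th: 21984 + 814 = 22798
30th: 22798 + 814 = 23612
31st: 23612 + 814 = 24426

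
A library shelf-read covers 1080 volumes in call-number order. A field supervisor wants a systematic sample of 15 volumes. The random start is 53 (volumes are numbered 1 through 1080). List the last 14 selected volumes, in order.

k = N/n = 1080/15 = 72
2nd selection = 53 + 1×72 = 125
3rd: 125 + 72 = 197
4th: 197 + 72 = 269
5th: 269 + 72 = 341
6th: 341 + 72 = 413
7th: 413 + 72 = 485
8th: 485 + 72 = 557
9th: 557 + 72 = 629
10th: 629 + 72 = 701
11th: 701 + 72 = 773
12th: 773 + 72 = 845
13th: 845 + 72 = 917
14th: 917 + 72 = 989
15th: 989 + 72 = 1061

125, 197, 269, 341, 413, 485, 557, 629, 701, 773, 845, 917, 989, 1061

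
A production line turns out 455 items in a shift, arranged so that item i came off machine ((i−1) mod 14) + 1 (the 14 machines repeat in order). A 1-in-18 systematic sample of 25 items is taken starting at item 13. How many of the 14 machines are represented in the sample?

7

Consecutive selections differ by k = 18, so their machine numbers differ by 18 mod 14 = 4.
gcd(18, 14) = 2, so the sample visits 14/2 = 7 distinct residues mod 14.
Start 13 is machine 13; the machines hit are 1, 3, 5, 7, 9, 11, 13.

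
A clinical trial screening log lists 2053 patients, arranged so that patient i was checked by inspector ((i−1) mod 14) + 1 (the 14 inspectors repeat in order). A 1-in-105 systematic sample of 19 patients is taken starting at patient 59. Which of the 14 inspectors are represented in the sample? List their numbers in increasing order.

3, 10

Consecutive selections differ by k = 105, so their inspector numbers differ by 105 mod 14 = 7.
gcd(105, 14) = 7, so the sample visits 14/7 = 2 distinct residues mod 14.
Start 59 is inspector 3; the inspectors hit are 3, 10.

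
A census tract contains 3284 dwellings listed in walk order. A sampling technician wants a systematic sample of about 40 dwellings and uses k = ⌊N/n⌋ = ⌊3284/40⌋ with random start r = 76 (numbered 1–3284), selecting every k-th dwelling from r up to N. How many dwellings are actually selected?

40

k = ⌊3284/40⌋ = 82
Achieved size = ⌊(3284 − 76)/82⌋ + 1 = ⌊3208/82⌋ + 1 = 39 + 1 = 40
(last selection: 76 + 39×82 = 3274 ≤ 3284; next would be 3356 > 3284)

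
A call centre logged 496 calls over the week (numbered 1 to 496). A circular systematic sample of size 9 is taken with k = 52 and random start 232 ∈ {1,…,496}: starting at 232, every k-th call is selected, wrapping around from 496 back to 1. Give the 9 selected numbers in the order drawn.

232, 284, 336, 388, 440, 492, 48, 100, 152

Selection 1: 232
Selection 2: 232 + 52 = 284
Selection 3: 284 + 52 = 336
Selection 4: 336 + 52 = 388
Selection 5: 388 + 52 = 440
Selection 6: 440 + 52 = 492
Selection 7: 492 + 52 = 544 → 544 − 496 = 48
Selection 8: 48 + 52 = 100
Selection 9: 100 + 52 = 152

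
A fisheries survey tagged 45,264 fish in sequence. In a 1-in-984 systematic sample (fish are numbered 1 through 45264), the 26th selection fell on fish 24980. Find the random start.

k = 984
r = 24980 − (26−1)×984 = 24980 − 24600 = 380

380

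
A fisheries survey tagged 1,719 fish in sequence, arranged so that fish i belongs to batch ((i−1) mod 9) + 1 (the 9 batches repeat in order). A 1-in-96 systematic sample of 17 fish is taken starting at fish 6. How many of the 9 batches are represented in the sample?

3

Consecutive selections differ by k = 96, so their batch numbers differ by 96 mod 9 = 6.
gcd(96, 9) = 3, so the sample visits 9/3 = 3 distinct residues mod 9.
Start 6 is batch 6; the batches hit are 3, 6, 9.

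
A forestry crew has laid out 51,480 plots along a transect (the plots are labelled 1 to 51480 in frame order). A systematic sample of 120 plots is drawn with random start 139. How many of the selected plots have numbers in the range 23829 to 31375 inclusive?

17

k = 51480/120 = 429
First selection ≥ 23829: 139 + ⌈(23829−139)/429⌉·429 = 139 + 56×429 = 24163
Last selection ≤ 31375: 139 + ⌊(31375−139)/429⌋·429 = 139 + 72×429 = 31027
Count = 72 − 56 + 1 = 17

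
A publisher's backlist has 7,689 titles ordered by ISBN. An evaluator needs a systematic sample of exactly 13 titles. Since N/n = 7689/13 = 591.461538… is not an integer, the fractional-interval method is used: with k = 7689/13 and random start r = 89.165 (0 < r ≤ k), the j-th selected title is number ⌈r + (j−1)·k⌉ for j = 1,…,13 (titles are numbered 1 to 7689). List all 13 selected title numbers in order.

90, 681, 1273, 1864, 2456, 3047, 3638, 4230, 4821, 5413, 6004, 6596, 7187

j=1: r + 0k = 89.165 → ⌈·⌉ = 90
j=2: r + 1k = 680.626538… → ⌈·⌉ = 681
j=3: r + 2k = 1272.088076… → ⌈·⌉ = 1273
j=4: r + 3k = 1863.549615… → ⌈·⌉ = 1864
j=5: r + 4k = 2455.011153… → ⌈·⌉ = 2456
j=6: r + 5k = 3046.472692… → ⌈·⌉ = 3047
j=7: r + 6k = 3637.934230… → ⌈·⌉ = 3638
j=8: r + 7k = 4229.395769… → ⌈·⌉ = 4230
j=9: r + 8k = 4820.857307… → ⌈·⌉ = 4821
j=10: r + 9k = 5412.318846… → ⌈·⌉ = 5413
j=11: r + 10k = 6003.780384… → ⌈·⌉ = 6004
j=12: r + 11k = 6595.241923… → ⌈·⌉ = 6596
j=13: r + 12k = 7186.703461… → ⌈·⌉ = 7187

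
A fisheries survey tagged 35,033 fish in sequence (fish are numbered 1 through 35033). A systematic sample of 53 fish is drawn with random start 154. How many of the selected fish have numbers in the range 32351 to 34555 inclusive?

4

k = 35033/53 = 661
First selection ≥ 32351: 154 + ⌈(32351−154)/661⌉·661 = 154 + 49×661 = 32543
Last selection ≤ 34555: 154 + ⌊(34555−154)/661⌋·661 = 154 + 52×661 = 34526
Count = 52 − 49 + 1 = 4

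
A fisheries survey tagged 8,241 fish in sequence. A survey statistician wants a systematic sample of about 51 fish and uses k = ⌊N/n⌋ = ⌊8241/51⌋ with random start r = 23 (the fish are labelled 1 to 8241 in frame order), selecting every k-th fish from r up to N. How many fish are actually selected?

k = ⌊8241/51⌋ = 161
Achieved size = ⌊(8241 − 23)/161⌋ + 1 = ⌊8218/161⌋ + 1 = 51 + 1 = 52
(last selection: 23 + 51×161 = 8234 ≤ 8241; next would be 8395 > 8241)

52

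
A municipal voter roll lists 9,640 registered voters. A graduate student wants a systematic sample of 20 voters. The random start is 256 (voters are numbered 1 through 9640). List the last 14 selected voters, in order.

k = N/n = 9640/20 = 482
7th selection = 256 + 6×482 = 3148
8th: 3148 + 482 = 3630
9th: 3630 + 482 = 4112
10th: 4112 + 482 = 4594
11th: 4594 + 482 = 5076
12th: 5076 + 482 = 5558
13th: 5558 + 482 = 6040
14th: 6040 + 482 = 6522
15th: 6522 + 482 = 7004
16th: 7004 + 482 = 7486
17th: 7486 + 482 = 7968
18th: 7968 + 482 = 8450
19th: 8450 + 482 = 8932
20th: 8932 + 482 = 9414

3148, 3630, 4112, 4594, 5076, 5558, 6040, 6522, 7004, 7486, 7968, 8450, 8932, 9414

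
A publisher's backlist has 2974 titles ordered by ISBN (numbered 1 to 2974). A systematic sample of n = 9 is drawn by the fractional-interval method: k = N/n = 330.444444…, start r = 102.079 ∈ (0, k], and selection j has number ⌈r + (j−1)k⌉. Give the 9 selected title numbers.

103, 433, 763, 1094, 1424, 1755, 2085, 2416, 2746

j=1: r + 0k = 102.079 → ⌈·⌉ = 103
j=2: r + 1k = 432.523444… → ⌈·⌉ = 433
j=3: r + 2k = 762.967888… → ⌈·⌉ = 763
j=4: r + 3k = 1093.412333… → ⌈·⌉ = 1094
j=5: r + 4k = 1423.856777… → ⌈·⌉ = 1424
j=6: r + 5k = 1754.301222… → ⌈·⌉ = 1755
j=7: r + 6k = 2084.745666… → ⌈·⌉ = 2085
j=8: r + 7k = 2415.190111… → ⌈·⌉ = 2416
j=9: r + 8k = 2745.634555… → ⌈·⌉ = 2746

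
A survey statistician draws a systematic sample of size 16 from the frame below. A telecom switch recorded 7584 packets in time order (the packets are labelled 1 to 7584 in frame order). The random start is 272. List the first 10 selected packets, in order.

k = N/n = 7584/16 = 474
packet 1: 272
packet 2: 272 + 474 = 746
packet 3: 746 + 474 = 1220
packet 4: 1220 + 474 = 1694
packet 5: 1694 + 474 = 2168
packet 6: 2168 + 474 = 2642
packet 7: 2642 + 474 = 3116
packet 8: 3116 + 474 = 3590
packet 9: 3590 + 474 = 4064
packet 10: 4064 + 474 = 4538

272, 746, 1220, 1694, 2168, 2642, 3116, 3590, 4064, 4538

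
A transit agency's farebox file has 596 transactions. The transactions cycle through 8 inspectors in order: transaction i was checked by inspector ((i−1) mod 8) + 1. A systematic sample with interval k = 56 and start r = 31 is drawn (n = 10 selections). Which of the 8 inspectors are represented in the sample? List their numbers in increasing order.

Consecutive selections differ by k = 56, so their inspector numbers differ by 56 mod 8 = 0.
gcd(56, 8) = 8, so the sample visits 8/8 = 1 distinct residues mod 8.
Start 31 is inspector 7; the inspectors hit are 7.

7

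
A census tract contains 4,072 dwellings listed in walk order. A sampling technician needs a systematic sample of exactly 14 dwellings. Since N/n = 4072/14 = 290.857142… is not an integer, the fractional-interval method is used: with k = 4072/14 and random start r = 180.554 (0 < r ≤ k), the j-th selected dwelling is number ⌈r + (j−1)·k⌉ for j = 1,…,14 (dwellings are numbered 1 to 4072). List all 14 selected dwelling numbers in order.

j=1: r + 0k = 180.554 → ⌈·⌉ = 181
j=2: r + 1k = 471.411142… → ⌈·⌉ = 472
j=3: r + 2k = 762.268285… → ⌈·⌉ = 763
j=4: r + 3k = 1053.125428… → ⌈·⌉ = 1054
j=5: r + 4k = 1343.982571… → ⌈·⌉ = 1344
j=6: r + 5k = 1634.839714… → ⌈·⌉ = 1635
j=7: r + 6k = 1925.696857… → ⌈·⌉ = 1926
j=8: r + 7k = 2216.554 → ⌈·⌉ = 2217
j=9: r + 8k = 2507.411142… → ⌈·⌉ = 2508
j=10: r + 9k = 2798.268285… → ⌈·⌉ = 2799
j=11: r + 10k = 3089.125428… → ⌈·⌉ = 3090
j=12: r + 11k = 3379.982571… → ⌈·⌉ = 3380
j=13: r + 12k = 3670.839714… → ⌈·⌉ = 3671
j=14: r + 13k = 3961.696857… → ⌈·⌉ = 3962

181, 472, 763, 1054, 1344, 1635, 1926, 2217, 2508, 2799, 3090, 3380, 3671, 3962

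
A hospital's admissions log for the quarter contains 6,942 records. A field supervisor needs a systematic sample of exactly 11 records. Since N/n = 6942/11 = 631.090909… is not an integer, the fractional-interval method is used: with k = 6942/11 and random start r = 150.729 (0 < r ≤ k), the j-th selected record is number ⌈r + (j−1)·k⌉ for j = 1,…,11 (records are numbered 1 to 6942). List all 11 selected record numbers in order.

j=1: r + 0k = 150.729 → ⌈·⌉ = 151
j=2: r + 1k = 781.819909… → ⌈·⌉ = 782
j=3: r + 2k = 1412.910818… → ⌈·⌉ = 1413
j=4: r + 3k = 2044.001727… → ⌈·⌉ = 2045
j=5: r + 4k = 2675.092636… → ⌈·⌉ = 2676
j=6: r + 5k = 3306.183545… → ⌈·⌉ = 3307
j=7: r + 6k = 3937.274454… → ⌈·⌉ = 3938
j=8: r + 7k = 4568.365363… → ⌈·⌉ = 4569
j=9: r + 8k = 5199.456272… → ⌈·⌉ = 5200
j=10: r + 9k = 5830.547181… → ⌈·⌉ = 5831
j=11: r + 10k = 6461.638090… → ⌈·⌉ = 6462

151, 782, 1413, 2045, 2676, 3307, 3938, 4569, 5200, 5831, 6462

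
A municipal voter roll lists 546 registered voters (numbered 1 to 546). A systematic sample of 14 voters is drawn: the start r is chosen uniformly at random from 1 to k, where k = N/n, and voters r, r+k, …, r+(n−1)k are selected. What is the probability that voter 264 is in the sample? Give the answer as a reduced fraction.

1/39

k = 546/14 = 39.
Voter 264 is selected iff r ≡ 264 (mod 39); exactly one such r in {1,…,39}.
Inclusion probability = 1/39.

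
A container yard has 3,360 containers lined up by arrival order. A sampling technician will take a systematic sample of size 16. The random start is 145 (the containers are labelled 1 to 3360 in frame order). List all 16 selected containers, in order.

k = N/n = 3360/16 = 210
container 1: 145
container 2: 145 + 210 = 355
container 3: 355 + 210 = 565
container 4: 565 + 210 = 775
container 5: 775 + 210 = 985
container 6: 985 + 210 = 1195
container 7: 1195 + 210 = 1405
container 8: 1405 + 210 = 1615
container 9: 1615 + 210 = 1825
container 10: 1825 + 210 = 2035
container 11: 2035 + 210 = 2245
container 12: 2245 + 210 = 2455
container 13: 2455 + 210 = 2665
container 14: 2665 + 210 = 2875
container 15: 2875 + 210 = 3085
container 16: 3085 + 210 = 3295

145, 355, 565, 775, 985, 1195, 1405, 1615, 1825, 2035, 2245, 2455, 2665, 2875, 3085, 3295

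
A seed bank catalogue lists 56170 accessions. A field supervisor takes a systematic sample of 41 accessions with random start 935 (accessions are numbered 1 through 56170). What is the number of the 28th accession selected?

k = 56170/41 = 1370
28th selection = r + (28−1)·k = 935 + 27×1370 = 935 + 36990 = 37925

37925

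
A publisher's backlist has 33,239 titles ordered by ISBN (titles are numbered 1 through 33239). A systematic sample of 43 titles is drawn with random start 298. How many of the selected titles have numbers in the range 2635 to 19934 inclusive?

22

k = 33239/43 = 773
First selection ≥ 2635: 298 + ⌈(2635−298)/773⌉·773 = 298 + 4×773 = 3390
Last selection ≤ 19934: 298 + ⌊(19934−298)/773⌋·773 = 298 + 25×773 = 19623
Count = 25 − 4 + 1 = 22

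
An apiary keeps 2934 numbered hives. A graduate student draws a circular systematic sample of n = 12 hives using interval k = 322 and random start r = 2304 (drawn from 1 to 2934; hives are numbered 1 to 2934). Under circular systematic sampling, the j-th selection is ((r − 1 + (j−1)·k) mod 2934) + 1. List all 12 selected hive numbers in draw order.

2304, 2626, 14, 336, 658, 980, 1302, 1624, 1946, 2268, 2590, 2912

Selection 1: 2304
Selection 2: 2304 + 322 = 2626
Selection 3: 2626 + 322 = 2948 → 2948 − 2934 = 14
Selection 4: 14 + 322 = 336
Selection 5: 336 + 322 = 658
Selection 6: 658 + 322 = 980
Selection 7: 980 + 322 = 1302
Selection 8: 1302 + 322 = 1624
Selection 9: 1624 + 322 = 1946
Selection 10: 1946 + 322 = 2268
Selection 11: 2268 + 322 = 2590
Selection 12: 2590 + 322 = 2912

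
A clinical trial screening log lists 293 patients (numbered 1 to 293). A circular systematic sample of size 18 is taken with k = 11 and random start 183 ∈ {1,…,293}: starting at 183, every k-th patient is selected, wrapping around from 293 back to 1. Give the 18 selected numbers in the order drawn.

183, 194, 205, 216, 227, 238, 249, 260, 271, 282, 293, 11, 22, 33, 44, 55, 66, 77

Selection 1: 183
Selection 2: 183 + 11 = 194
Selection 3: 194 + 11 = 205
Selection 4: 205 + 11 = 216
Selection 5: 216 + 11 = 227
Selection 6: 227 + 11 = 238
Selection 7: 238 + 11 = 249
Selection 8: 249 + 11 = 260
Selection 9: 260 + 11 = 271
Selection 10: 271 + 11 = 282
Selection 11: 282 + 11 = 293
Selection 12: 293 + 11 = 304 → 304 − 293 = 11
Selection 13: 11 + 11 = 22
Selection 14: 22 + 11 = 33
Selection 15: 33 + 11 = 44
Selection 16: 44 + 11 = 55
Selection 17: 55 + 11 = 66
Selection 18: 66 + 11 = 77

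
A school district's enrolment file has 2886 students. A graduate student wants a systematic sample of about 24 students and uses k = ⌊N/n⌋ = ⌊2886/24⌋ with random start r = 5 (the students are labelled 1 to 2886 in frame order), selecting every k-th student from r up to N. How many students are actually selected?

25

k = ⌊2886/24⌋ = 120
Achieved size = ⌊(2886 − 5)/120⌋ + 1 = ⌊2881/120⌋ + 1 = 24 + 1 = 25
(last selection: 5 + 24×120 = 2885 ≤ 2886; next would be 3005 > 2886)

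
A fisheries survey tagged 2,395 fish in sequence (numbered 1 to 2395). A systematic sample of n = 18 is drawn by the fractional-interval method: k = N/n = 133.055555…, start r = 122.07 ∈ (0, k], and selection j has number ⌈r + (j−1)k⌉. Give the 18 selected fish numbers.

j=1: r + 0k = 122.07 → ⌈·⌉ = 123
j=2: r + 1k = 255.125555… → ⌈·⌉ = 256
j=3: r + 2k = 388.181111… → ⌈·⌉ = 389
j=4: r + 3k = 521.236666… → ⌈·⌉ = 522
j=5: r + 4k = 654.292222… → ⌈·⌉ = 655
j=6: r + 5k = 787.347777… → ⌈·⌉ = 788
j=7: r + 6k = 920.403333… → ⌈·⌉ = 921
j=8: r + 7k = 1053.458888… → ⌈·⌉ = 1054
j=9: r + 8k = 1186.514444… → ⌈·⌉ = 1187
j=10: r + 9k = 1319.57 → ⌈·⌉ = 1320
j=11: r + 10k = 1452.625555… → ⌈·⌉ = 1453
j=12: r + 11k = 1585.681111… → ⌈·⌉ = 1586
j=13: r + 12k = 1718.736666… → ⌈·⌉ = 1719
j=14: r + 13k = 1851.792222… → ⌈·⌉ = 1852
j=15: r + 14k = 1984.847777… → ⌈·⌉ = 1985
j=16: r + 15k = 2117.903333… → ⌈·⌉ = 2118
j=17: r + 16k = 2250.958888… → ⌈·⌉ = 2251
j=18: r + 17k = 2384.014444… → ⌈·⌉ = 2385

123, 256, 389, 522, 655, 788, 921, 1054, 1187, 1320, 1453, 1586, 1719, 1852, 1985, 2118, 2251, 2385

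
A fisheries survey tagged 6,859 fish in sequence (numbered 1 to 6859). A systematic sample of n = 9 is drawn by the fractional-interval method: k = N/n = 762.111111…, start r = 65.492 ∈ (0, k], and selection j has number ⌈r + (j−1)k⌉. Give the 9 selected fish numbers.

j=1: r + 0k = 65.492 → ⌈·⌉ = 66
j=2: r + 1k = 827.603111… → ⌈·⌉ = 828
j=3: r + 2k = 1589.714222… → ⌈·⌉ = 1590
j=4: r + 3k = 2351.825333… → ⌈·⌉ = 2352
j=5: r + 4k = 3113.936444… → ⌈·⌉ = 3114
j=6: r + 5k = 3876.047555… → ⌈·⌉ = 3877
j=7: r + 6k = 4638.158666… → ⌈·⌉ = 4639
j=8: r + 7k = 5400.269777… → ⌈·⌉ = 5401
j=9: r + 8k = 6162.380888… → ⌈·⌉ = 6163

66, 828, 1590, 2352, 3114, 3877, 4639, 5401, 6163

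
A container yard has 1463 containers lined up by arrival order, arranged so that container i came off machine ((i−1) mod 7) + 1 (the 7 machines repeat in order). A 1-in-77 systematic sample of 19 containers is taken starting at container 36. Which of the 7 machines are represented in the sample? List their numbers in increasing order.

Consecutive selections differ by k = 77, so their machine numbers differ by 77 mod 7 = 0.
gcd(77, 7) = 7, so the sample visits 7/7 = 1 distinct residues mod 7.
Start 36 is machine 1; the machines hit are 1.

1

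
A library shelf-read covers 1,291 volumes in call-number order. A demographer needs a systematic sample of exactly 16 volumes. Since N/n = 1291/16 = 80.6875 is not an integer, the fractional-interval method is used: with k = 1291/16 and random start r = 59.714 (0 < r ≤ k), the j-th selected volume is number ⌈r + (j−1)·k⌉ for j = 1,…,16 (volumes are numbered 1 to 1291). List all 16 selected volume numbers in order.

j=1: r + 0k = 59.714 → ⌈·⌉ = 60
j=2: r + 1k = 140.4015 → ⌈·⌉ = 141
j=3: r + 2k = 221.089 → ⌈·⌉ = 222
j=4: r + 3k = 301.7765 → ⌈·⌉ = 302
j=5: r + 4k = 382.464 → ⌈·⌉ = 383
j=6: r + 5k = 463.1515 → ⌈·⌉ = 464
j=7: r + 6k = 543.839 → ⌈·⌉ = 544
j=8: r + 7k = 624.5265 → ⌈·⌉ = 625
j=9: r + 8k = 705.214 → ⌈·⌉ = 706
j=10: r + 9k = 785.9015 → ⌈·⌉ = 786
j=11: r + 10k = 866.589 → ⌈·⌉ = 867
j=12: r + 11k = 947.2765 → ⌈·⌉ = 948
j=13: r + 12k = 1027.964 → ⌈·⌉ = 1028
j=14: r + 13k = 1108.6515 → ⌈·⌉ = 1109
j=15: r + 14k = 1189.339 → ⌈·⌉ = 1190
j=16: r + 15k = 1270.0265 → ⌈·⌉ = 1271

60, 141, 222, 302, 383, 464, 544, 625, 706, 786, 867, 948, 1028, 1109, 1190, 1271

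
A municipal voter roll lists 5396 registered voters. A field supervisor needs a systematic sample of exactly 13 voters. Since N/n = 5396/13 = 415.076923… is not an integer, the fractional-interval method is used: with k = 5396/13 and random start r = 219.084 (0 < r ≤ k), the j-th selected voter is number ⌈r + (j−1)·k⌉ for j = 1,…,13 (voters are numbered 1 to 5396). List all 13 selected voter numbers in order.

220, 635, 1050, 1465, 1880, 2295, 2710, 3125, 3540, 3955, 4370, 4785, 5201

j=1: r + 0k = 219.084 → ⌈·⌉ = 220
j=2: r + 1k = 634.160923… → ⌈·⌉ = 635
j=3: r + 2k = 1049.237846… → ⌈·⌉ = 1050
j=4: r + 3k = 1464.314769… → ⌈·⌉ = 1465
j=5: r + 4k = 1879.391692… → ⌈·⌉ = 1880
j=6: r + 5k = 2294.468615… → ⌈·⌉ = 2295
j=7: r + 6k = 2709.545538… → ⌈·⌉ = 2710
j=8: r + 7k = 3124.622461… → ⌈·⌉ = 3125
j=9: r + 8k = 3539.699384… → ⌈·⌉ = 3540
j=10: r + 9k = 3954.776307… → ⌈·⌉ = 3955
j=11: r + 10k = 4369.853230… → ⌈·⌉ = 4370
j=12: r + 11k = 4784.930153… → ⌈·⌉ = 4785
j=13: r + 12k = 5200.007076… → ⌈·⌉ = 5201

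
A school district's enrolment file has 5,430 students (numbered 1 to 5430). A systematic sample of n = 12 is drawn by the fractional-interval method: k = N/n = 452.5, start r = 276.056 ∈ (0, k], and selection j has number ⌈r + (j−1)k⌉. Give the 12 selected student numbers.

j=1: r + 0k = 276.056 → ⌈·⌉ = 277
j=2: r + 1k = 728.556 → ⌈·⌉ = 729
j=3: r + 2k = 1181.056 → ⌈·⌉ = 1182
j=4: r + 3k = 1633.556 → ⌈·⌉ = 1634
j=5: r + 4k = 2086.056 → ⌈·⌉ = 2087
j=6: r + 5k = 2538.556 → ⌈·⌉ = 2539
j=7: r + 6k = 2991.056 → ⌈·⌉ = 2992
j=8: r + 7k = 3443.556 → ⌈·⌉ = 3444
j=9: r + 8k = 3896.056 → ⌈·⌉ = 3897
j=10: r + 9k = 4348.556 → ⌈·⌉ = 4349
j=11: r + 10k = 4801.056 → ⌈·⌉ = 4802
j=12: r + 11k = 5253.556 → ⌈·⌉ = 5254

277, 729, 1182, 1634, 2087, 2539, 2992, 3444, 3897, 4349, 4802, 5254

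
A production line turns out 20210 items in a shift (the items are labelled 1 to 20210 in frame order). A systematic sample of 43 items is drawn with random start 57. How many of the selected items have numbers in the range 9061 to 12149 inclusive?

6

k = 20210/43 = 470
First selection ≥ 9061: 57 + ⌈(9061−57)/470⌉·470 = 57 + 20×470 = 9457
Last selection ≤ 12149: 57 + ⌊(12149−57)/470⌋·470 = 57 + 25×470 = 11807
Count = 25 − 20 + 1 = 6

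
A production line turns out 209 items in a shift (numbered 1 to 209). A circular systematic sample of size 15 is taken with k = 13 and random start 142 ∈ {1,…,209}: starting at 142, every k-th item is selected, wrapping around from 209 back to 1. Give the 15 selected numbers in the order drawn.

Selection 1: 142
Selection 2: 142 + 13 = 155
Selection 3: 155 + 13 = 168
Selection 4: 168 + 13 = 181
Selection 5: 181 + 13 = 194
Selection 6: 194 + 13 = 207
Selection 7: 207 + 13 = 220 → 220 − 209 = 11
Selection 8: 11 + 13 = 24
Selection 9: 24 + 13 = 37
Selection 10: 37 + 13 = 50
Selection 11: 50 + 13 = 63
Selection 12: 63 + 13 = 76
Selection 13: 76 + 13 = 89
Selection 14: 89 + 13 = 102
Selection 15: 102 + 13 = 115

142, 155, 168, 181, 194, 207, 11, 24, 37, 50, 63, 76, 89, 102, 115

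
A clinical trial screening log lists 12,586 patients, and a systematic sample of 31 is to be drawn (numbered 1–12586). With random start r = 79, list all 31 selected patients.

79, 485, 891, 1297, 1703, 2109, 2515, 2921, 3327, 3733, 4139, 4545, 4951, 5357, 5763, 6169, 6575, 6981, 7387, 7793, 8199, 8605, 9011, 9417, 9823, 10229, 10635, 11041, 11447, 11853, 12259

k = N/n = 12586/31 = 406
patient 1: 79
patient 2: 79 + 406 = 485
patient 3: 485 + 406 = 891
patient 4: 891 + 406 = 1297
patient 5: 1297 + 406 = 1703
patient 6: 1703 + 406 = 2109
patient 7: 2109 + 406 = 2515
patient 8: 2515 + 406 = 2921
patient 9: 2921 + 406 = 3327
patient 10: 3327 + 406 = 3733
patient 11: 3733 + 406 = 4139
patient 12: 4139 + 406 = 4545
patient 13: 4545 + 406 = 4951
patient 14: 4951 + 406 = 5357
patient 15: 5357 + 406 = 5763
patient 16: 5763 + 406 = 6169
patient 17: 6169 + 406 = 6575
patient 18: 6575 + 406 = 6981
patient 19: 6981 + 406 = 7387
patient 20: 7387 + 406 = 7793
patient 21: 7793 + 406 = 8199
patient 22: 8199 + 406 = 8605
patient 23: 8605 + 406 = 9011
patient 24: 9011 + 406 = 9417
patient 25: 9417 + 406 = 9823
patient 26: 9823 + 406 = 10229
patient 27: 10229 + 406 = 10635
patient 28: 10635 + 406 = 11041
patient 29: 11041 + 406 = 11447
patient 30: 11447 + 406 = 11853
patient 31: 11853 + 406 = 12259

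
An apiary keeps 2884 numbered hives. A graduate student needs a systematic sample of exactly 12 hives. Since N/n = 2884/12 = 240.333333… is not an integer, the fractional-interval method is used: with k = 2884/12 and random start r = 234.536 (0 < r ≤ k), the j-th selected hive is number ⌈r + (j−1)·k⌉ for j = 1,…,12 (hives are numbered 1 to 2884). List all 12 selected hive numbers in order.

j=1: r + 0k = 234.536 → ⌈·⌉ = 235
j=2: r + 1k = 474.869333… → ⌈·⌉ = 475
j=3: r + 2k = 715.202666… → ⌈·⌉ = 716
j=4: r + 3k = 955.536 → ⌈·⌉ = 956
j=5: r + 4k = 1195.869333… → ⌈·⌉ = 1196
j=6: r + 5k = 1436.202666… → ⌈·⌉ = 1437
j=7: r + 6k = 1676.536 → ⌈·⌉ = 1677
j=8: r + 7k = 1916.869333… → ⌈·⌉ = 1917
j=9: r + 8k = 2157.202666… → ⌈·⌉ = 2158
j=10: r + 9k = 2397.536 → ⌈·⌉ = 2398
j=11: r + 10k = 2637.869333… → ⌈·⌉ = 2638
j=12: r + 11k = 2878.202666… → ⌈·⌉ = 2879

235, 475, 716, 956, 1196, 1437, 1677, 1917, 2158, 2398, 2638, 2879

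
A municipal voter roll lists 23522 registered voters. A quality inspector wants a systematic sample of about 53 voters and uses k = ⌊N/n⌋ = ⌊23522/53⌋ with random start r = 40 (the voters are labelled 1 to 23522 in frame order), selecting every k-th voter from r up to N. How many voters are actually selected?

54

k = ⌊23522/53⌋ = 443
Achieved size = ⌊(23522 − 40)/443⌋ + 1 = ⌊23482/443⌋ + 1 = 53 + 1 = 54
(last selection: 40 + 53×443 = 23519 ≤ 23522; next would be 23962 > 23522)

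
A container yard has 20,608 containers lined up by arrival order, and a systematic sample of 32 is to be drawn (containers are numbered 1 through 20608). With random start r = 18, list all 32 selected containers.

k = N/n = 20608/32 = 644
container 1: 18
container 2: 18 + 644 = 662
container 3: 662 + 644 = 1306
container 4: 1306 + 644 = 1950
container 5: 1950 + 644 = 2594
container 6: 2594 + 644 = 3238
container 7: 3238 + 644 = 3882
container 8: 3882 + 644 = 4526
container 9: 4526 + 644 = 5170
container 10: 5170 + 644 = 5814
container 11: 5814 + 644 = 6458
container 12: 6458 + 644 = 7102
container 13: 7102 + 644 = 7746
container 14: 7746 + 644 = 8390
container 15: 8390 + 644 = 9034
container 16: 9034 + 644 = 9678
container 17: 9678 + 644 = 10322
container 18: 10322 + 644 = 10966
container 19: 10966 + 644 = 11610
container 20: 11610 + 644 = 12254
container 21: 12254 + 644 = 12898
container 22: 12898 + 644 = 13542
container 23: 13542 + 644 = 14186
container 24: 14186 + 644 = 14830
container 25: 14830 + 644 = 15474
container 26: 15474 + 644 = 16118
container 27: 16118 + 644 = 16762
container 28: 16762 + 644 = 17406
container 29: 17406 + 644 = 18050
container 30: 18050 + 644 = 18694
container 31: 18694 + 644 = 19338
container 32: 19338 + 644 = 19982

18, 662, 1306, 1950, 2594, 3238, 3882, 4526, 5170, 5814, 6458, 7102, 7746, 8390, 9034, 9678, 10322, 10966, 11610, 12254, 12898, 13542, 14186, 14830, 15474, 16118, 16762, 17406, 18050, 18694, 19338, 19982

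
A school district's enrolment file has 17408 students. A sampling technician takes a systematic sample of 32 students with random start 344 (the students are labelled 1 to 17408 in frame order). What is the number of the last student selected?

k = 17408/32 = 544
32nd selection = r + (32−1)·k = 344 + 31×544 = 344 + 16864 = 17208

17208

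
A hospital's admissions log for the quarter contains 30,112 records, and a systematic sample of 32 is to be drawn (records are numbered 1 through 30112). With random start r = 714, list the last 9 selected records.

22357, 23298, 24239, 25180, 26121, 27062, 28003, 28944, 29885

k = N/n = 30112/32 = 941
24th selection = 714 + 23×941 = 22357
25th: 22357 + 941 = 23298
26th: 23298 + 941 = 24239
27th: 24239 + 941 = 25180
28th: 25180 + 941 = 26121
29th: 26121 + 941 = 27062
30th: 27062 + 941 = 28003
31st: 28003 + 941 = 28944
32nd: 28944 + 941 = 29885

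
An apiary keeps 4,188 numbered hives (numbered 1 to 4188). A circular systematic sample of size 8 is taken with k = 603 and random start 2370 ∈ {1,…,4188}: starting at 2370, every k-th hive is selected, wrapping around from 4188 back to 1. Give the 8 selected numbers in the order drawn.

Selection 1: 2370
Selection 2: 2370 + 603 = 2973
Selection 3: 2973 + 603 = 3576
Selection 4: 3576 + 603 = 4179
Selection 5: 4179 + 603 = 4782 → 4782 − 4188 = 594
Selection 6: 594 + 603 = 1197
Selection 7: 1197 + 603 = 1800
Selection 8: 1800 + 603 = 2403

2370, 2973, 3576, 4179, 594, 1197, 1800, 2403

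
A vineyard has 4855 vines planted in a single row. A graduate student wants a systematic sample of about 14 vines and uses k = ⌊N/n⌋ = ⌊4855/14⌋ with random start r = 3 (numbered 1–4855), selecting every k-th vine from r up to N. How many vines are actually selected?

k = ⌊4855/14⌋ = 346
Achieved size = ⌊(4855 − 3)/346⌋ + 1 = ⌊4852/346⌋ + 1 = 14 + 1 = 15
(last selection: 3 + 14×346 = 4847 ≤ 4855; next would be 5193 > 4855)

15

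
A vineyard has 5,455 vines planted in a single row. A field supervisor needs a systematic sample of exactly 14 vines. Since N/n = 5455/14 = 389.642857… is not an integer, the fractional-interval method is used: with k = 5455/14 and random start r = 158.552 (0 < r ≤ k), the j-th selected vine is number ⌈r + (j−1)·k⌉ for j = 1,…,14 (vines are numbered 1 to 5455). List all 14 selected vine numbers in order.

j=1: r + 0k = 158.552 → ⌈·⌉ = 159
j=2: r + 1k = 548.194857… → ⌈·⌉ = 549
j=3: r + 2k = 937.837714… → ⌈·⌉ = 938
j=4: r + 3k = 1327.480571… → ⌈·⌉ = 1328
j=5: r + 4k = 1717.123428… → ⌈·⌉ = 1718
j=6: r + 5k = 2106.766285… → ⌈·⌉ = 2107
j=7: r + 6k = 2496.409142… → ⌈·⌉ = 2497
j=8: r + 7k = 2886.052 → ⌈·⌉ = 2887
j=9: r + 8k = 3275.694857… → ⌈·⌉ = 3276
j=10: r + 9k = 3665.337714… → ⌈·⌉ = 3666
j=11: r + 10k = 4054.980571… → ⌈·⌉ = 4055
j=12: r + 11k = 4444.623428… → ⌈·⌉ = 4445
j=13: r + 12k = 4834.266285… → ⌈·⌉ = 4835
j=14: r + 13k = 5223.909142… → ⌈·⌉ = 5224

159, 549, 938, 1328, 1718, 2107, 2497, 2887, 3276, 3666, 4055, 4445, 4835, 5224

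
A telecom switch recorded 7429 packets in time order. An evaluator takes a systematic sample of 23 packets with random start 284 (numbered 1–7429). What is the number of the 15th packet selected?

k = 7429/23 = 323
15th selection = r + (15−1)·k = 284 + 14×323 = 284 + 4522 = 4806

4806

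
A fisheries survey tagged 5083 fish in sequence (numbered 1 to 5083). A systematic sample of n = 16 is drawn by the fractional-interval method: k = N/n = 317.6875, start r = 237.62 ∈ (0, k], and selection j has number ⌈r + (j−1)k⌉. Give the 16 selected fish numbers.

j=1: r + 0k = 237.62 → ⌈·⌉ = 238
j=2: r + 1k = 555.3075 → ⌈·⌉ = 556
j=3: r + 2k = 872.995 → ⌈·⌉ = 873
j=4: r + 3k = 1190.6825 → ⌈·⌉ = 1191
j=5: r + 4k = 1508.37 → ⌈·⌉ = 1509
j=6: r + 5k = 1826.0575 → ⌈·⌉ = 1827
j=7: r + 6k = 2143.745 → ⌈·⌉ = 2144
j=8: r + 7k = 2461.4325 → ⌈·⌉ = 2462
j=9: r + 8k = 2779.12 → ⌈·⌉ = 2780
j=10: r + 9k = 3096.8075 → ⌈·⌉ = 3097
j=11: r + 10k = 3414.495 → ⌈·⌉ = 3415
j=12: r + 11k = 3732.1825 → ⌈·⌉ = 3733
j=13: r + 12k = 4049.87 → ⌈·⌉ = 4050
j=14: r + 13k = 4367.5575 → ⌈·⌉ = 4368
j=15: r + 14k = 4685.245 → ⌈·⌉ = 4686
j=16: r + 15k = 5002.9325 → ⌈·⌉ = 5003

238, 556, 873, 1191, 1509, 1827, 2144, 2462, 2780, 3097, 3415, 3733, 4050, 4368, 4686, 5003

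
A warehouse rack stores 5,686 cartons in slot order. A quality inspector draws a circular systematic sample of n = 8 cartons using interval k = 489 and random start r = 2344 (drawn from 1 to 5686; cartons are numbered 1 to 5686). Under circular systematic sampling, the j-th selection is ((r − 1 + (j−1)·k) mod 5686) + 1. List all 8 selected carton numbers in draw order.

2344, 2833, 3322, 3811, 4300, 4789, 5278, 81

Selection 1: 2344
Selection 2: 2344 + 489 = 2833
Selection 3: 2833 + 489 = 3322
Selection 4: 3322 + 489 = 3811
Selection 5: 3811 + 489 = 4300
Selection 6: 4300 + 489 = 4789
Selection 7: 4789 + 489 = 5278
Selection 8: 5278 + 489 = 5767 → 5767 − 5686 = 81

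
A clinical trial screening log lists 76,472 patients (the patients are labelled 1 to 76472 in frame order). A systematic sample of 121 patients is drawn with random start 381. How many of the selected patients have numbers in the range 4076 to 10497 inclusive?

k = 76472/121 = 632
First selection ≥ 4076: 381 + ⌈(4076−381)/632⌉·632 = 381 + 6×632 = 4173
Last selection ≤ 10497: 381 + ⌊(10497−381)/632⌋·632 = 381 + 16×632 = 10493
Count = 16 − 6 + 1 = 11

11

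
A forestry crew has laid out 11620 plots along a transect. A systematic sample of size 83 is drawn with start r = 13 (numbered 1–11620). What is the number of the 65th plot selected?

k = 11620/83 = 140
65th selection = r + (65−1)·k = 13 + 64×140 = 13 + 8960 = 8973

8973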